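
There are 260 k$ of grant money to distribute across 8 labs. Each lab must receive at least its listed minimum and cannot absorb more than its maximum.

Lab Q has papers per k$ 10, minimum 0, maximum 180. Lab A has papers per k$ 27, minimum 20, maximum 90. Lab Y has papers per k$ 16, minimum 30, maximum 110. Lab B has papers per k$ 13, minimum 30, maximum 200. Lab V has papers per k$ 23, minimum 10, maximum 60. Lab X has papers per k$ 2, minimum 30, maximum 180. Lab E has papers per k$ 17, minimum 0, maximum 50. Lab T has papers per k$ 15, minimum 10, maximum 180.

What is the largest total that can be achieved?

5060

Meeting every minimum uses 0+20+30+30+10+30+0+10 = 130 k$, leaving 130.
Rank by papers per k$: Lab A 27 > Lab V 23 > Lab E 17 > Lab Y 16 > Lab T 15 > Lab B 13 > Lab Q 10 > Lab X 2.
Lab A takes 70 more to reach its cap of 90 → 60 left.
Lab V: +50 to 60 (cap) → 10 left.
Lab E: +10 (room for 50) → 10. Pool exhausted.
Total = 27×90 + 16×30 + 13×30 + 23×60 + 2×30 + 17×10 + 15×10 = 5060.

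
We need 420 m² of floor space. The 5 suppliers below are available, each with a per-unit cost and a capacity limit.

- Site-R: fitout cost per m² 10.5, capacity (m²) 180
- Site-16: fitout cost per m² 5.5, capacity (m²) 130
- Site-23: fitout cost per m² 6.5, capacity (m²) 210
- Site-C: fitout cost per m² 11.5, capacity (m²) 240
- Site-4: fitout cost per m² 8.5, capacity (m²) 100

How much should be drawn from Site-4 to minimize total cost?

Use suppliers in increasing cost order.
Site-16 (5.5): use full 130 ; 290 m² to go.
Site-23 (6.5): use full 210 ; 80 m² to go.
Site-4 at 8.5: take 80 of its 100 ; requirement met.
Site-R, Site-C: unused.

80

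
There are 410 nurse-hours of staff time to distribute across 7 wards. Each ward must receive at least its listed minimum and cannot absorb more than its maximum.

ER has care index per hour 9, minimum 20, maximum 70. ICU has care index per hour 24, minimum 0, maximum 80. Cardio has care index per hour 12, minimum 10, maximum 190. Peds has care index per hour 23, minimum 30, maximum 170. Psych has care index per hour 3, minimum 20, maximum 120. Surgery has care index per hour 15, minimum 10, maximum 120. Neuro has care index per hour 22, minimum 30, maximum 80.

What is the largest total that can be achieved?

8400

Meeting every minimum uses 20+0+10+30+20+10+30 = 120 nurse-hours, leaving 290.
Order the wards by care index per hour: ICU 24 > Peds 23 > Neuro 22 > Surgery 15 > Cardio 12 > ER 9 > Psych 3.
ICU: +80 to 80 (cap) ; 210 left.
Peds takes 140 more to reach its cap of 170 ; 70 left.
Neuro: +50 to 80 (cap) ; 20 left.
Surgery has room for 110 more but only 20 remain, so it gets 30.
Total = 9×20 + 24×80 + 12×10 + 23×170 + 3×20 + 15×30 + 22×80 = 8400.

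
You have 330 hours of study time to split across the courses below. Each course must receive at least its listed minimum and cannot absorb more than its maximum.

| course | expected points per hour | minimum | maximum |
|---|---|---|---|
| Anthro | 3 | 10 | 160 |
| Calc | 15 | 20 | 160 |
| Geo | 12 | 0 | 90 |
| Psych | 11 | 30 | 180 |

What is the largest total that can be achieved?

Meeting every minimum uses 10+20+0+30 = 60 hours, leaving 270.
Highest expected points per hour first: Calc 15 > Geo 12 > Psych 11 > Anthro 3.
Calc takes 140 more to reach its cap of 160 — 130 left.
Give Geo 90 more to hit its cap of 90 — 40 left.
Psych has room for 150 more but only 40 remain, so it gets 70.
Total = 3×10 + 15×160 + 12×90 + 11×70 = 4280.

4280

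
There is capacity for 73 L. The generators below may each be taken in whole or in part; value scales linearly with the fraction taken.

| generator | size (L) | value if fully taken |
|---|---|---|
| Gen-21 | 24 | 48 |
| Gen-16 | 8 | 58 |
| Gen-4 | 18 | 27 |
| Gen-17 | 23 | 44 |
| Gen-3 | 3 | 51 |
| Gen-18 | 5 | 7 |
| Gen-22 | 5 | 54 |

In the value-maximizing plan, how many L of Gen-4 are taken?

Rank by value-to-size ratio: Gen-3 51/3≈17, Gen-22 54/5≈10.8, Gen-16 58/8≈7.25, Gen-21 48/24≈2, Gen-17 44/23≈1.91, Gen-4 27/18≈1.5, Gen-18 7/5≈1.4.
Take all of Gen-3 (3 L, value 51) ; 70 L left.
Take all of Gen-22 (5 L, value 54) ; 65 L left.
Gen-16: take in full, 8 L for value 58 ; 57 left.
Gen-21: take in full, 24 L for value 48 ; 33 left.
All 23 L of Gen-17 fit (value 44) ; 10 remain.
Only 10 L remain; take 10/18 of Gen-4 for value 27×10/18 = 15.

10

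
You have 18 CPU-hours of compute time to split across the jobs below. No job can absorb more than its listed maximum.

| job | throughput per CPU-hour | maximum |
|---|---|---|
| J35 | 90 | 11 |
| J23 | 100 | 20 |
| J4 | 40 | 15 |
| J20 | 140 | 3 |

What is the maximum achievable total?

1920

Highest throughput per CPU-hour first: J20 140 > J23 100 > J35 90 > J4 40.
J20: +3 to 3 (cap) — 15 left.
J23: +15 (room for 20) → 15. Pool exhausted.
Total = 100×15 + 140×3 = 1920.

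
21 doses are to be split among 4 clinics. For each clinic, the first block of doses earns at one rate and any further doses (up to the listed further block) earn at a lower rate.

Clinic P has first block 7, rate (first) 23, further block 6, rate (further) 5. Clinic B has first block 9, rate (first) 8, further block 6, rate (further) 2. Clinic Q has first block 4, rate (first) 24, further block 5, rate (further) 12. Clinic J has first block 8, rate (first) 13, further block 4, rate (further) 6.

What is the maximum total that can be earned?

Order all 8 blocks by rate: Clinic Q/T1 24 > Clinic P/T1 23 > Clinic J/T1 13 > Clinic Q/T2 12 > Clinic B/T1 8 > Clinic J/T2 6 > Clinic P/T2 5 > Clinic B/T2 2.
Clinic Q T1 at 24: fill all 4 — 17 left.
Clinic P/T1 (23): +7 — 10 left.
Clinic J T1 at 13: fill all 8 — 2 left.
2 remain; put them into Clinic Q T2 at 12.
Total = 24×4 + 23×7 + 13×8 + 12×2 = 385.

385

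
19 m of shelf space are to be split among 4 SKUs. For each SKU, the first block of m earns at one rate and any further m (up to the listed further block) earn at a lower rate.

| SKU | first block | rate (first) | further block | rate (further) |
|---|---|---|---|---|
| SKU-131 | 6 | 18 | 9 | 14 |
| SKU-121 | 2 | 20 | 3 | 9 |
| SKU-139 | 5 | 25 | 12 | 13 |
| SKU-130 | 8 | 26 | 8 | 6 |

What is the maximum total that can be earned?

Rank every tier by rate: SKU-130/tier1 26 > SKU-139/tier1 25 > SKU-121/tier1 20 > SKU-131/tier1 18 > SKU-131/tier2 14 > SKU-139/tier2 13 > SKU-121/tier2 9 > SKU-130/tier2 6.
SKU-130 tier1 at 26: fill all 8 — 11 left.
Fill SKU-139 tier1 block (5 at 25) — 6 left.
Fill SKU-121 tier1 block (2 at 20) — 4 left.
SKU-131 tier1 at 18: only 4 left, fill 4.
Total = 26×8 + 25×5 + 20×2 + 18×4 = 445.

445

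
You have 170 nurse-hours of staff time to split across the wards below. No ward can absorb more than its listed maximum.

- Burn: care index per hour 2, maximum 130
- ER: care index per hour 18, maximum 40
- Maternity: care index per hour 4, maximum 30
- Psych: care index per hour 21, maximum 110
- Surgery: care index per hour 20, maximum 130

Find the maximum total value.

3510

Highest care index per hour first: Psych 21 > Surgery 20 > ER 18 > Maternity 4 > Burn 2.
Psych takes 110 to reach its cap of 110 → 60 left.
Surgery has room for 130 but only 60 remain, so it gets 60.
Total = 21×110 + 20×60 = 3510.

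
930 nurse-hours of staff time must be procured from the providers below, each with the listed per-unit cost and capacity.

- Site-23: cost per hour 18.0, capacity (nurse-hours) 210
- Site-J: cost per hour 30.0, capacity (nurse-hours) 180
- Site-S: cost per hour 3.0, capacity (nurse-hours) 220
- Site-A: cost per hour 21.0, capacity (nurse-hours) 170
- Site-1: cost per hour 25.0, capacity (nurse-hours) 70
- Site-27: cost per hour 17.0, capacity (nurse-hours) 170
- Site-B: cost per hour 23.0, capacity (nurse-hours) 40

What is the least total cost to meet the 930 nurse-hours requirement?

Use providers in increasing cost order.
Site-S at 3.0: take all 220 nurse-hours — 710 still needed.
Take 170 from Site-27 at 17.0 — need 540 more.
Take 210 from Site-23 at 18.0 — need 330 more.
Site-A (21.0): use full 170 — 160 nurse-hours to go.
Site-B at 23.0: take all 40 nurse-hours — 120 still needed.
Site-1 at 25.0: take all 70 nurse-hours — 50 still needed.
Site-J (30.0): take the remaining 50 — done.
Cost = 220×3.0 + 170×17.0 + 210×18.0 + 170×21.0 + 40×23.0 + 70×25.0 + 50×30.0 = 15070.

15070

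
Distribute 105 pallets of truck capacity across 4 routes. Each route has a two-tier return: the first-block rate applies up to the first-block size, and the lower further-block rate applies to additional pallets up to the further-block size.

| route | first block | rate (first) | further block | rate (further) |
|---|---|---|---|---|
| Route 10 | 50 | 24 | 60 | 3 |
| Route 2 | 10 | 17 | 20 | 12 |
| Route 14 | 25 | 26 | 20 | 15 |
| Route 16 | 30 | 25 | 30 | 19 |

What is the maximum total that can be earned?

Order all 8 blocks by rate: Route 14/T1 26 > Route 16/T1 25 > Route 10/T1 24 > Route 16/T2 19 > Route 2/T1 17 > Route 14/T2 15 > Route 2/T2 12 > Route 10/T2 3.
Route 14/T1 (26): +25 — 80 left.
Route 16/T1 (25): +30 — 50 left.
Route 10 T1 at 24: fill all 50 — 0 left.
Total = 26×25 + 25×30 + 24×50 = 2600.

2600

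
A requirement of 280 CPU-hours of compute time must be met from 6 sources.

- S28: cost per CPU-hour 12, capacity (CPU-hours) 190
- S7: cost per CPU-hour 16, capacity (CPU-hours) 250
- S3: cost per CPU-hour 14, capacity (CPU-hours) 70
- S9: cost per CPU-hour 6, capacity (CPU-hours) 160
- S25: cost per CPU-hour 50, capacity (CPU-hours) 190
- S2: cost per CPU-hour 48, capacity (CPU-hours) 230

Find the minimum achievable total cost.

2400

Cheapest first:
Take 160 from S9 at 6 — need 120 more.
S28 (12): take the remaining 120 — done.
S3, S7, S2, S25: unused.
Cost = 160×6 + 120×12 = 2400.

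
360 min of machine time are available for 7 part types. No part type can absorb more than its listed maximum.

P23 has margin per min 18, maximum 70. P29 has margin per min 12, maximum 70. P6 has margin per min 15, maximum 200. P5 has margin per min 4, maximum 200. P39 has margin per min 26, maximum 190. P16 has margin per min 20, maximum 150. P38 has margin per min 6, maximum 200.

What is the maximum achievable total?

Highest margin per min first: P39 26 > P16 20 > P23 18 > P6 15 > P29 12 > P38 6 > P5 4.
Give P39 190 to hit its cap of 190 → 170 left.
Give P16 150 to hit its cap of 150 → 20 left.
P23 has room for 70 but only 20 remain, so it gets 20.
Total = 18×20 + 26×190 + 20×150 = 8300.

8300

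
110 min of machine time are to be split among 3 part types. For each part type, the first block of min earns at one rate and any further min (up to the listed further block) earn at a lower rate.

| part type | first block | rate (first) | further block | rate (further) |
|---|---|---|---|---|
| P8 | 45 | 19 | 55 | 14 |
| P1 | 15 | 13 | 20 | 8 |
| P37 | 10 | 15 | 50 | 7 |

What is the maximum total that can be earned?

1775

Order all 6 blocks by rate: P8/T1 19 > P37/T1 15 > P8/T2 14 > P1/T1 13 > P1/T2 8 > P37/T2 7.
Fill P8 T1 block (45 at 19) → 65 left.
P37 T1 at 15: fill all 10 → 55 left.
Fill P8 T2 block (55 at 14) → 0 left.
Total = 19×45 + 15×10 + 14×55 = 1775.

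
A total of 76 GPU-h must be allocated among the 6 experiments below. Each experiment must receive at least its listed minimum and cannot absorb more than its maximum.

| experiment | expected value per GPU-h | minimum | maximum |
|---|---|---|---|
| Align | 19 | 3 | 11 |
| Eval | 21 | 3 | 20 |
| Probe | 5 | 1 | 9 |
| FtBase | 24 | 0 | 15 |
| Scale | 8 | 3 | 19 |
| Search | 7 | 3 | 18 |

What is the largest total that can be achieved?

1216

Meeting every minimum uses 3+3+1+0+3+3 = 13 GPU-h, leaving 63.
Rank by expected value per GPU-h: FtBase 24 > Eval 21 > Align 19 > Scale 8 > Search 7 > Probe 5.
FtBase: +15 to 15 (cap) ; 48 left.
Give Eval 17 more to hit its cap of 20 ; 31 left.
Give Align 8 more to hit its cap of 11 ; 23 left.
Scale: +16 to 19 (cap) ; 7 left.
Search: +7 (room for 15) → 10. Pool exhausted.
Total = 19×11 + 21×20 + 5×1 + 24×15 + 8×19 + 7×10 = 1216.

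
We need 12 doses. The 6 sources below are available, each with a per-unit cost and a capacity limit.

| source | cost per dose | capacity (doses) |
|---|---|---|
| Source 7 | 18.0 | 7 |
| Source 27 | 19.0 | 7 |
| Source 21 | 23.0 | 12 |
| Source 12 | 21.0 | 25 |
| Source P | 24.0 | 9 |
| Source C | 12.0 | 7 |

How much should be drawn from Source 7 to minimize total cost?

5

Use sources in increasing cost order.
Source C (12.0): use full 7 — 5 doses to go.
Source 7 at 18.0: take 5 of its 7 — requirement met.
Source 27, Source 12, Source 21, Source P: unused.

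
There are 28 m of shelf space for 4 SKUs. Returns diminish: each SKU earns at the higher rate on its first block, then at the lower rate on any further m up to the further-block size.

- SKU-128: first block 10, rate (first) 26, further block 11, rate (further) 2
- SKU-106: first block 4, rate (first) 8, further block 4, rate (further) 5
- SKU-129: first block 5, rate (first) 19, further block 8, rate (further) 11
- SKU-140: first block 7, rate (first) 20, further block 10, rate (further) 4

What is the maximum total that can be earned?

561

Rank every tier by rate: SKU-128/tier1 26 > SKU-140/tier1 20 > SKU-129/tier1 19 > SKU-129/tier2 11 > SKU-106/tier1 8 > SKU-106/tier2 5 > SKU-140/tier2 4 > SKU-128/tier2 2.
SKU-128/tier1 (26): +10 ; 18 left.
SKU-140/tier1 (20): +7 ; 11 left.
SKU-129/tier1 (19): +5 ; 6 left.
6 remain; put them into SKU-129 tier2 at 11.
Total = 26×10 + 20×7 + 19×5 + 11×6 = 561.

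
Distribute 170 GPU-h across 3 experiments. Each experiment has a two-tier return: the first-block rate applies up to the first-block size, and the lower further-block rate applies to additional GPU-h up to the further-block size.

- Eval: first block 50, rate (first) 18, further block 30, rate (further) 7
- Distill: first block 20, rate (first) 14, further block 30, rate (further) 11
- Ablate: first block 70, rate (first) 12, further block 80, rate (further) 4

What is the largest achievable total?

Rank every tier by rate: Eval/tier1 18 > Distill/tier1 14 > Ablate/tier1 12 > Distill/tier2 11 > Eval/tier2 7 > Ablate/tier2 4.
Eval tier1 at 18: fill all 50 → 120 left.
Distill tier1 at 14: fill all 20 → 100 left.
Ablate/tier1 (12): +70 → 30 left.
Distill/tier2 (11): +30 → 0 left.
Total = 18×50 + 14×20 + 12×70 + 11×30 = 2350.

2350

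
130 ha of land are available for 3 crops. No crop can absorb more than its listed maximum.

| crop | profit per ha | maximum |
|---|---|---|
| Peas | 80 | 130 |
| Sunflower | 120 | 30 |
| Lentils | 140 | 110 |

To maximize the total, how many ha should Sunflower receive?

Highest profit per ha first: Lentils 140 > Sunflower 120 > Peas 80.
Lentils takes 110 to reach its cap of 110 ; 20 left.
Sunflower has room for 30 but only 20 remain, so it gets 20.

20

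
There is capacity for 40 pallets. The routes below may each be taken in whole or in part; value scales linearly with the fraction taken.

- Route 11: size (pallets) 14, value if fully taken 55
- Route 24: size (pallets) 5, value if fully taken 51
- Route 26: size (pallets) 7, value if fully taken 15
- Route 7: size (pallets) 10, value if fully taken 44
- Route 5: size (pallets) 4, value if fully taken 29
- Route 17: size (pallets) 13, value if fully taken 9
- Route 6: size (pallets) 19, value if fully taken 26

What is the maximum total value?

Rank by value-to-size ratio: Route 24 51/5≈10.2, Route 5 29/4≈7.25, Route 7 44/10≈4.4, Route 11 55/14≈3.93, Route 26 15/7≈2.14, Route 6 26/19≈1.37, Route 17 9/13≈0.692.
Route 24: take in full, 5 pallets for value 51 — 35 left.
Take all of Route 5 (4 pallets, value 29) — 31 pallets left.
Take all of Route 7 (10 pallets, value 44) — 21 pallets left.
Route 11: take in full, 14 pallets for value 55 — 7 left.
All 7 pallets of Route 26 fit (value 15) — 0 remain.
Total value = 194.

194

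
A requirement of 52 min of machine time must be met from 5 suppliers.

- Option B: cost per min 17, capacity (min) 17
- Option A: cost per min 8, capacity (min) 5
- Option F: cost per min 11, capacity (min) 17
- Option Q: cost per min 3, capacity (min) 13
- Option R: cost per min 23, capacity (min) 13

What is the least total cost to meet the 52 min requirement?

555

Cheapest first:
Take 13 from Option Q at 3 — need 39 more.
Option A at 8: take all 5 min — 34 still needed.
Option F (11): use full 17 — 17 min to go.
Option B at 17: take all 17 min — 0 still needed.
Option R: unused.
Cost = 13×3 + 5×8 + 17×11 + 17×17 = 555.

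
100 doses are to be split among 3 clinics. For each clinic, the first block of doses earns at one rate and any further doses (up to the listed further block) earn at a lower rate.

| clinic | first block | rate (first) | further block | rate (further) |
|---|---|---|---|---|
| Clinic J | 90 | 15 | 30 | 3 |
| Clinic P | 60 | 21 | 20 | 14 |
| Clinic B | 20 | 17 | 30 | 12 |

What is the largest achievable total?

1900

Order all 6 blocks by rate: Clinic P/T1 21 > Clinic B/T1 17 > Clinic J/T1 15 > Clinic P/T2 14 > Clinic B/T2 12 > Clinic J/T2 3.
Clinic P T1 at 21: fill all 60 → 40 left.
Clinic B/T1 (17): +20 → 20 left.
20 remain; put them into Clinic J T1 at 15.
Total = 21×60 + 17×20 + 15×20 = 1900.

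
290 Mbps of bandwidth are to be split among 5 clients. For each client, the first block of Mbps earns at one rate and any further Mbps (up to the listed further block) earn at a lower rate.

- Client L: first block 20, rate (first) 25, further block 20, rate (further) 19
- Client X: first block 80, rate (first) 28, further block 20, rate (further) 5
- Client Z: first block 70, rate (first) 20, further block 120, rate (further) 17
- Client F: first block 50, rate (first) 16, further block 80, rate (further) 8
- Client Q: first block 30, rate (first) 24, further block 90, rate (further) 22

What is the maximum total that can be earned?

6840

Order all 10 blocks by rate: Client X/first 28 > Client L/first 25 > Client Q/first 24 > Client Q/second 22 > Client Z/first 20 > Client L/second 19 > Client Z/second 17 > Client F/first 16 > Client F/second 8 > Client X/second 5.
Client X/first (28): +80 — 210 left.
Fill Client L first block (20 at 25) — 190 left.
Client Q/first (24): +30 — 160 left.
Fill Client Q second block (90 at 22) — 70 left.
Client Z/first (20): +70 — 0 left.
Total = 28×80 + 25×20 + 24×30 + 22×90 + 20×70 = 6840.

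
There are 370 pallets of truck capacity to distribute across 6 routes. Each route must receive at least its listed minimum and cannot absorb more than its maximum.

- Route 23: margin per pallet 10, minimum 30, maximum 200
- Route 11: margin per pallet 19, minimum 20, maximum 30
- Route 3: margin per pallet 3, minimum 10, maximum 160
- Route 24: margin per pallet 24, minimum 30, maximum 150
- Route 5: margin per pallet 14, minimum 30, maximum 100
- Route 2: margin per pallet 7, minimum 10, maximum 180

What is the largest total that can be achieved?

Meeting every minimum uses 30+20+10+30+30+10 = 130 pallets, leaving 240.
Order the routes by margin per pallet: Route 24 24 > Route 11 19 > Route 5 14 > Route 23 10 > Route 2 7 > Route 3 3.
Route 24: +120 to 150 (cap) ; 120 left.
Route 11: +10 to 30 (cap) ; 110 left.
Give Route 5 70 more to hit its cap of 100 ; 40 left.
Route 23 has room for 170 more but only 40 remain, so it gets 70.
Total = 10×70 + 19×30 + 3×10 + 24×150 + 14×100 + 7×10 = 6370.

6370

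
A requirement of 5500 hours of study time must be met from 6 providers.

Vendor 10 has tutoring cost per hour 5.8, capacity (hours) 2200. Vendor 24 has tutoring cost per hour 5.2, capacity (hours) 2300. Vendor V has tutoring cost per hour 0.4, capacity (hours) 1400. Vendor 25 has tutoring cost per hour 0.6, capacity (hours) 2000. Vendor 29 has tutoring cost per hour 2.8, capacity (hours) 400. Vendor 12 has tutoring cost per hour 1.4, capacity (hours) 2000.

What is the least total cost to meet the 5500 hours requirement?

4840

Fill from the cheapest provider first.
Vendor V at 0.4: take all 1400 hours ; 4100 still needed.
Vendor 25 (0.6): use full 2000 ; 2100 hours to go.
Vendor 12 (1.4): use full 2000 ; 100 hours to go.
Take 100 from Vendor 29 at 2.8 to finish.
Vendor 24, Vendor 10: unused.
Cost = 1400×0.4 + 2000×0.6 + 2000×1.4 + 100×2.8 = 4840.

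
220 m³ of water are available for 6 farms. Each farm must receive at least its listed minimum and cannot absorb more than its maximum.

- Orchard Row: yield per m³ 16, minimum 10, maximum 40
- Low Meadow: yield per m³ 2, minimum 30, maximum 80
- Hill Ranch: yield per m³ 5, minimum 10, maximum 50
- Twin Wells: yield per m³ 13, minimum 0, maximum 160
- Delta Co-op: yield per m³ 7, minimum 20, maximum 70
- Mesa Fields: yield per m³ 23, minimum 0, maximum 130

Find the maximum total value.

Meeting every minimum uses 10+30+10+0+20+0 = 70 m³, leaving 150.
Order the farms by yield per m³: Mesa Fields 23 > Orchard Row 16 > Twin Wells 13 > Delta Co-op 7 > Hill Ranch 5 > Low Meadow 2.
Mesa Fields: +130 to 130 (cap) → 20 left.
Orchard Row: +20 (room for 30) → 30. Pool exhausted.
Total = 16×30 + 2×30 + 5×10 + 7×20 + 23×130 = 3720.

3720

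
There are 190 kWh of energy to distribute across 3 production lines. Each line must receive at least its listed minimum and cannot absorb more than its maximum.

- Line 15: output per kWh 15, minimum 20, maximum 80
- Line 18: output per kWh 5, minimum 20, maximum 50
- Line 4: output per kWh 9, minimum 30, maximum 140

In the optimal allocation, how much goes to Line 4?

90

Meeting every minimum uses 20+20+30 = 70 kWh, leaving 120.
Rank by output per kWh: Line 15 15 > Line 4 9 > Line 18 5.
Line 15 takes 60 more to reach its cap of 80 ; 60 left.
Line 4 has room for 110 more but only 60 remain, so it gets 90.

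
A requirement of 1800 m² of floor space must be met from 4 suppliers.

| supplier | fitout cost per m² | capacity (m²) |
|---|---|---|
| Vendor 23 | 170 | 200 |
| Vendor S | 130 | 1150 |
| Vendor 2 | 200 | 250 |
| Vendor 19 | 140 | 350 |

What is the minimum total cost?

Cheapest first:
Take 1150 from Vendor S at 130 → need 650 more.
Vendor 19 at 140: take all 350 m² → 300 still needed.
Vendor 23 at 170: take all 200 m² → 100 still needed.
Vendor 2 (200): take the remaining 100 → done.
Cost = 1150×130 + 350×140 + 200×170 + 100×200 = 252500.

252500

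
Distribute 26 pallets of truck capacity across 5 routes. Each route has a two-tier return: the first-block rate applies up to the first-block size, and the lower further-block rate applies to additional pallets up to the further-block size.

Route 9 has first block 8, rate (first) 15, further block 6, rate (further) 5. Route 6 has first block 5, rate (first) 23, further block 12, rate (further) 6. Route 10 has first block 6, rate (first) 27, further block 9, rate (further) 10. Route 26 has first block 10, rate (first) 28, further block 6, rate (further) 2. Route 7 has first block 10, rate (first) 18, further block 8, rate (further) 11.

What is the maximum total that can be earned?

Rank every tier by rate: Route 26/T1 28 > Route 10/T1 27 > Route 6/T1 23 > Route 7/T1 18 > Route 9/T1 15 > Route 7/T2 11 > Route 10/T2 10 > Route 6/T2 6 > Route 9/T2 5 > Route 26/T2 2.
Fill Route 26 T1 block (10 at 28) → 16 left.
Route 10/T1 (27): +6 → 10 left.
Route 6/T1 (23): +5 → 5 left.
Route 7/T1: +5 of 10 at 18; pool empty.
Total = 28×10 + 27×6 + 23×5 + 18×5 = 647.

647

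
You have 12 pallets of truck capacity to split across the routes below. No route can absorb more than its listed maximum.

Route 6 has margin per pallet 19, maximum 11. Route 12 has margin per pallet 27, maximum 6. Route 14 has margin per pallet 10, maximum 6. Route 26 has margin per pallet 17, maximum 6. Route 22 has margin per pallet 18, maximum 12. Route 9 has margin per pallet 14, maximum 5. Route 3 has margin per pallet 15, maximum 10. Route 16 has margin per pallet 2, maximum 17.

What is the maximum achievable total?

Highest margin per pallet first: Route 12 27 > Route 6 19 > Route 22 18 > Route 26 17 > Route 3 15 > Route 9 14 > Route 14 10 > Route 16 2.
Route 12: +6 to 6 (cap) ; 6 left.
Only 6 left; Route 6 takes them to reach 6.
Total = 19×6 + 27×6 = 276.

276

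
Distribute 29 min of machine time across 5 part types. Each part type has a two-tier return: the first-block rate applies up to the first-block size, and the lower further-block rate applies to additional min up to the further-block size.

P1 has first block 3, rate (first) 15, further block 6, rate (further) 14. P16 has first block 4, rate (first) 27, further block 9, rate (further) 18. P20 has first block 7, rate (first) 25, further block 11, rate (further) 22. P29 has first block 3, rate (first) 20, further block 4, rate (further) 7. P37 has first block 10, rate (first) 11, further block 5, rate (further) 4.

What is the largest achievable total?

657

Order all 10 blocks by rate: P16/first 27 > P20/first 25 > P20/second 22 > P29/first 20 > P16/second 18 > P1/first 15 > P1/second 14 > P37/first 11 > P29/second 7 > P37/second 4.
P16/first (27): +4 ; 25 left.
Fill P20 first block (7 at 25) ; 18 left.
P20 second at 22: fill all 11 ; 7 left.
P29 first at 20: fill all 3 ; 4 left.
P16 second at 18: only 4 left, fill 4.
Total = 27×4 + 25×7 + 22×11 + 20×3 + 18×4 = 657.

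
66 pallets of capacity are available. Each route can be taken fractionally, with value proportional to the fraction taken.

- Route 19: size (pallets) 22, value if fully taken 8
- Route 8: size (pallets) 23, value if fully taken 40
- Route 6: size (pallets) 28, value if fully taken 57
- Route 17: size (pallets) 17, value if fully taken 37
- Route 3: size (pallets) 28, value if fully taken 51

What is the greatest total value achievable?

Rank by value-to-size ratio: Route 17 37/17≈2.18, Route 6 57/28≈2.04, Route 3 51/28≈1.82, Route 8 40/23≈1.74, Route 19 8/22≈0.364.
Route 17: take in full, 17 pallets for value 37 ; 49 left.
All 28 pallets of Route 6 fit (value 57) ; 21 remain.
21 pallets left: a 21/28 share of Route 3 gives 51×21/28 = 38.25.
Total value = 132.25.

132.25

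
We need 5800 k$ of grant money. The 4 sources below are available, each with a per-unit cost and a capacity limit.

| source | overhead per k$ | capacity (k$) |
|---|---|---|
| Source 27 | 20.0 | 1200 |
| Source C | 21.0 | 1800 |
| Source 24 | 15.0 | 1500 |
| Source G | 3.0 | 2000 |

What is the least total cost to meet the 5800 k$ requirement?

75600

Fill from the cheapest source first.
Source G at 3.0: take all 2000 k$ ; 3800 still needed.
Take 1500 from Source 24 at 15.0 ; need 2300 more.
Source 27 (20.0): use full 1200 ; 1100 k$ to go.
Source C (21.0): take the remaining 1100 ; done.
Cost = 2000×3.0 + 1500×15.0 + 1200×20.0 + 1100×21.0 = 75600.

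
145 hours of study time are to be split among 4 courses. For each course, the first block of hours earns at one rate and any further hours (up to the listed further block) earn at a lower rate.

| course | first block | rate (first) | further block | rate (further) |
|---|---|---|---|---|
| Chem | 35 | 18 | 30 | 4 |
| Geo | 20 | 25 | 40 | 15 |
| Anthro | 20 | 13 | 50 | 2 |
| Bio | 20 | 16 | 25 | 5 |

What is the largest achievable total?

2360

Treat each block as its own option and order by rate: Geo/T1 25 > Chem/T1 18 > Bio/T1 16 > Geo/T2 15 > Anthro/T1 13 > Bio/T2 5 > Chem/T2 4 > Anthro/T2 2.
Fill Geo T1 block (20 at 25) — 125 left.
Chem T1 at 18: fill all 35 — 90 left.
Bio T1 at 16: fill all 20 — 70 left.
Geo/T2 (15): +40 — 30 left.
Fill Anthro T1 block (20 at 13) — 10 left.
Bio/T2: +10 of 25 at 5; pool empty.
Total = 25×20 + 18×35 + 16×20 + 15×40 + 13×20 + 5×10 = 2360.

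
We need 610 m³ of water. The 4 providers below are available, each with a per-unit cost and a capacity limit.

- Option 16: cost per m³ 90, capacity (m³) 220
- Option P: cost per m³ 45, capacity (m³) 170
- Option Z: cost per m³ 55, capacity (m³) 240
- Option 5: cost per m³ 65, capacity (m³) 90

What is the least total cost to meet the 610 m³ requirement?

36600

Cheapest first:
Take 170 from Option P at 45 — need 440 more.
Option Z (55): use full 240 — 200 m³ to go.
Take 90 from Option 5 at 65 — need 110 more.
Take 110 from Option 16 at 90 to finish.
Cost = 170×45 + 240×55 + 90×65 + 110×90 = 36600.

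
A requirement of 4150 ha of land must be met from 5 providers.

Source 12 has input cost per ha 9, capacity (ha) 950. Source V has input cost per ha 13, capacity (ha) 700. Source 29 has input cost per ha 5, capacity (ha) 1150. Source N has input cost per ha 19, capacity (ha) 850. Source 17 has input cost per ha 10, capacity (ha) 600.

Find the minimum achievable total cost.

43650

Fill from the cheapest provider first.
Source 29 at 5: take all 1150 ha ; 3000 still needed.
Source 12 at 9: take all 950 ha ; 2050 still needed.
Source 17 (10): use full 600 ; 1450 ha to go.
Take 700 from Source V at 13 ; need 750 more.
Source N at 19: take 750 of its 850 ; requirement met.
Cost = 1150×5 + 950×9 + 600×10 + 700×13 + 750×19 = 43650.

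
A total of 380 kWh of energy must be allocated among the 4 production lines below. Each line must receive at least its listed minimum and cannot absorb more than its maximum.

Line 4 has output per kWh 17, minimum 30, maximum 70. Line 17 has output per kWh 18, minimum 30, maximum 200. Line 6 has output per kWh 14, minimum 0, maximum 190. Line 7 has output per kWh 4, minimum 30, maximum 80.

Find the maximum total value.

6030

Meeting every minimum uses 30+30+0+30 = 90 kWh, leaving 290.
Highest output per kWh first: Line 17 18 > Line 4 17 > Line 6 14 > Line 7 4.
Give Line 17 170 more to hit its cap of 200 → 120 left.
Give Line 4 40 more to hit its cap of 70 → 80 left.
Line 6: +80 (room for 190) → 80. Pool exhausted.
Total = 17×70 + 18×200 + 14×80 + 4×30 = 6030.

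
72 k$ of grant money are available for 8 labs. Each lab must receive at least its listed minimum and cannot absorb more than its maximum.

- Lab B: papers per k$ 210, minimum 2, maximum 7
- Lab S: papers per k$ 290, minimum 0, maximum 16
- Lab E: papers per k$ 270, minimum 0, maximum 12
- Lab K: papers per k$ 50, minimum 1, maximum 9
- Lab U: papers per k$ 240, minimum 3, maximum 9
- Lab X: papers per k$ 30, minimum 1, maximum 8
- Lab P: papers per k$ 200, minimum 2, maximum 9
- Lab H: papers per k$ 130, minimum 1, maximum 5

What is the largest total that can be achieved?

Meeting every minimum uses 2+0+0+1+3+1+2+1 = 10 k$, leaving 62.
Rank by papers per k$: Lab S 290 > Lab E 270 > Lab U 240 > Lab B 210 > Lab P 200 > Lab H 130 > Lab K 50 > Lab X 30.
Give Lab S 16 more to hit its cap of 16 — 46 left.
Lab E takes 12 more to reach its cap of 12 — 34 left.
Lab U: +6 to 9 (cap) — 28 left.
Lab B takes 5 more to reach its cap of 7 — 23 left.
Lab P: +7 to 9 (cap) — 16 left.
Give Lab H 4 more to hit its cap of 5 — 12 left.
Lab K: +8 to 9 (cap) — 4 left.
Lab X has room for 7 more but only 4 remain, so it gets 5.
Total = 210×7 + 290×16 + 270×12 + 50×9 + 240×9 + 30×5 + 200×9 + 130×5 = 14560.

14560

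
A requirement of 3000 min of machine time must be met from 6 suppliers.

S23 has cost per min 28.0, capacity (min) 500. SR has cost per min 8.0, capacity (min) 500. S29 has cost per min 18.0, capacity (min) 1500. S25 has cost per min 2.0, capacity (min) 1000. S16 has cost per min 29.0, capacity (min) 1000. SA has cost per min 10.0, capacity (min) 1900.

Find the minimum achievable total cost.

21000

Use suppliers in increasing cost order.
S25 (2.0): use full 1000 → 2000 min to go.
SR at 8.0: take all 500 min → 1500 still needed.
SA at 10.0: take 1500 of its 1900 → requirement met.
S29, S23, S16: unused.
Cost = 1000×2.0 + 500×8.0 + 1500×10.0 = 21000.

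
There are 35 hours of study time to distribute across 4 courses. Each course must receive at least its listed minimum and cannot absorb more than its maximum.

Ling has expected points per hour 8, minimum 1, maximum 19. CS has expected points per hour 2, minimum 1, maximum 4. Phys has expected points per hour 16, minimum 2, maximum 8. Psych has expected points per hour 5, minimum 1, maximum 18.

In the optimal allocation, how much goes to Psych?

Meeting every minimum uses 1+1+2+1 = 5 hours, leaving 30.
Order the courses by expected points per hour: Phys 16 > Ling 8 > Psych 5 > CS 2.
Phys: +6 to 8 (cap) ; 24 left.
Give Ling 18 more to hit its cap of 19 ; 6 left.
Psych has room for 17 more but only 6 remain, so it gets 7.

7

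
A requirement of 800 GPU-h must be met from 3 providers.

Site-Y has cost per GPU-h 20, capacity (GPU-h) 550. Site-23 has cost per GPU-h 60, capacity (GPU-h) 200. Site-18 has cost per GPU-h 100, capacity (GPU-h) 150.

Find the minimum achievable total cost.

Cheapest first:
Site-Y (20): use full 550 — 250 GPU-h to go.
Take 200 from Site-23 at 60 — need 50 more.
Site-18 (100): take the remaining 50 — done.
Cost = 550×20 + 200×60 + 50×100 = 28000.

28000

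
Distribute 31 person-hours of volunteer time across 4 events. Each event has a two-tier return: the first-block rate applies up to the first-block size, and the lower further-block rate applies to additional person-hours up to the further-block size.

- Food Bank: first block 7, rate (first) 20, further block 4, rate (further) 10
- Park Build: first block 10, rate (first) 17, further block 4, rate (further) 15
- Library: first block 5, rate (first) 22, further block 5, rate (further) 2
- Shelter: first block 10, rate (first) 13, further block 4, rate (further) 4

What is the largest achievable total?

Treat each block as its own option and order by rate: Library/tier1 22 > Food Bank/tier1 20 > Park Build/tier1 17 > Park Build/tier2 15 > Shelter/tier1 13 > Food Bank/tier2 10 > Shelter/tier2 4 > Library/tier2 2.
Fill Library tier1 block (5 at 22) → 26 left.
Food Bank tier1 at 20: fill all 7 → 19 left.
Fill Park Build tier1 block (10 at 17) → 9 left.
Park Build/tier2 (15): +4 → 5 left.
Shelter/tier1: +5 of 10 at 13; pool empty.
Total = 22×5 + 20×7 + 17×10 + 15×4 + 13×5 = 545.

545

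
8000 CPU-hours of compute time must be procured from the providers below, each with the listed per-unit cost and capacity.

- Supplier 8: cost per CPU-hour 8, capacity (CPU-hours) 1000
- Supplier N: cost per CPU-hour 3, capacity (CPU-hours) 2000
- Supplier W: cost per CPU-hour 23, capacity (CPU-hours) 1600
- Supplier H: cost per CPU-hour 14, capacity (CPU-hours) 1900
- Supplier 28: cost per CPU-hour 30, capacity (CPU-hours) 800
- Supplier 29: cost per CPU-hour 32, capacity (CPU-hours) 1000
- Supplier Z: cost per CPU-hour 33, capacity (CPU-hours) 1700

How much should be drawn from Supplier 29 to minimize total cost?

700

Fill from the cheapest provider first.
Supplier N (3): use full 2000 → 6000 CPU-hours to go.
Supplier 8 at 8: take all 1000 CPU-hours → 5000 still needed.
Supplier H (14): use full 1900 → 3100 CPU-hours to go.
Supplier W at 23: take all 1600 CPU-hours → 1500 still needed.
Take 800 from Supplier 28 at 30 → need 700 more.
Supplier 29 (32): take the remaining 700 → done.
Supplier Z: unused.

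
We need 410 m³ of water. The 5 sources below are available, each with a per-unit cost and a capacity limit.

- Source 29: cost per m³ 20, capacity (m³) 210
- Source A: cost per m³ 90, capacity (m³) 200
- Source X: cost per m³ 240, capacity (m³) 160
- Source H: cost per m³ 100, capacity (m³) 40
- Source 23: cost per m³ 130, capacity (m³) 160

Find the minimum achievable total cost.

Cheapest first:
Take 210 from Source 29 at 20 → need 200 more.
Source A (90): use full 200 → 0 m³ to go.
Source H, Source 23, Source X: unused.
Cost = 210×20 + 200×90 = 22200.

22200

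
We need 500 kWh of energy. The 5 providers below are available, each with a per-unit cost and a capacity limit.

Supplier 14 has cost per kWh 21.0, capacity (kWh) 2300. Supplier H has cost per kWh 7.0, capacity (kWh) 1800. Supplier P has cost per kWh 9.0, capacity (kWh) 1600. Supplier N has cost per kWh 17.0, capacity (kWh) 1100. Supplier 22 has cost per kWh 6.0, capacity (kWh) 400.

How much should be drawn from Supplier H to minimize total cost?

100

Use providers in increasing cost order.
Supplier 22 at 6.0: take all 400 kWh → 100 still needed.
Take 100 from Supplier H at 7.0 to finish.
Supplier P, Supplier N, Supplier 14: unused.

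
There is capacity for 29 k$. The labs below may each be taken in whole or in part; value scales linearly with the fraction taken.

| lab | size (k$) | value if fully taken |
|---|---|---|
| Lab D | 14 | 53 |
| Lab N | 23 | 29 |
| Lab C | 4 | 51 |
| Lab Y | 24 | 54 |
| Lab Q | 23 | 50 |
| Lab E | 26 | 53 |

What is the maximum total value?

Best value per unit of size first: Lab C 51/4≈12.8, Lab D 53/14≈3.79, Lab Y 54/24≈2.25, Lab Q 50/23≈2.17, Lab E 53/26≈2.04, Lab N 29/23≈1.26.
Lab C: take in full, 4 k$ for value 51 ; 25 left.
All 14 k$ of Lab D fit (value 53) ; 11 remain.
Only 11 k$ remain; take 11/24 of Lab Y for value 54×11/24 = 24.75.
Total value = 128.75.

128.75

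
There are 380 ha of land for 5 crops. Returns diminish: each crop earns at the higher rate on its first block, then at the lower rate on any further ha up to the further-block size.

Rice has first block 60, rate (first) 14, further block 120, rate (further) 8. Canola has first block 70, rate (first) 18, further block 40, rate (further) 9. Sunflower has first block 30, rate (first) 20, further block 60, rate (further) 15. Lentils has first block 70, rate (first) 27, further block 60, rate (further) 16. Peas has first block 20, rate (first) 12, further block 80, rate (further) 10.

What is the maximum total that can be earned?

Rank every tier by rate: Lentils/first 27 > Sunflower/first 20 > Canola/first 18 > Lentils/second 16 > Sunflower/second 15 > Rice/first 14 > Peas/first 12 > Peas/second 10 > Canola/second 9 > Rice/second 8.
Fill Lentils first block (70 at 27) ; 310 left.
Sunflower/first (20): +30 ; 280 left.
Fill Canola first block (70 at 18) ; 210 left.
Lentils/second (16): +60 ; 150 left.
Sunflower/second (15): +60 ; 90 left.
Fill Rice first block (60 at 14) ; 30 left.
Peas first at 12: fill all 20 ; 10 left.
Peas second at 10: only 10 left, fill 10.
Total = 27×70 + 20×30 + 18×70 + 16×60 + 15×60 + 14×60 + 12×20 + 10×10 = 6790.

6790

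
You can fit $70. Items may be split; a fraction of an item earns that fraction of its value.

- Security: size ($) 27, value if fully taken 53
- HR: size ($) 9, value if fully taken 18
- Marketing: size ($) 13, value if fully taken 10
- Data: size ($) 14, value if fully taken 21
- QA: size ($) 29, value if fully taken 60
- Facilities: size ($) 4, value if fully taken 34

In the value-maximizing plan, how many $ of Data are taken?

1

Rank by value-to-size ratio: Facilities 34/4≈8.5, QA 60/29≈2.07, HR 18/9≈2, Security 53/27≈1.96, Data 21/14≈1.5, Marketing 10/13≈0.769.
Take all of Facilities (4 $, value 34) — 66 $ left.
Take all of QA (29 $, value 60) — 37 $ left.
All 9 $ of HR fit (value 18) — 28 remain.
All 27 $ of Security fit (value 53) — 1 remain.
1 $ left: a 1/14 share of Data gives 21×1/14 = 1.5.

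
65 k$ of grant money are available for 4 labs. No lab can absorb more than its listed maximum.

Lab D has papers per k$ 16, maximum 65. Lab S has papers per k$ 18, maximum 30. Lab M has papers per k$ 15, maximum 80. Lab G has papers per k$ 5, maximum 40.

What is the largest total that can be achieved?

Order the labs by papers per k$: Lab S 18 > Lab D 16 > Lab M 15 > Lab G 5.
Give Lab S 30 to hit its cap of 30 ; 35 left.
Lab D: +35 (room for 65) → 35. Pool exhausted.
Total = 16×35 + 18×30 = 1100.

1100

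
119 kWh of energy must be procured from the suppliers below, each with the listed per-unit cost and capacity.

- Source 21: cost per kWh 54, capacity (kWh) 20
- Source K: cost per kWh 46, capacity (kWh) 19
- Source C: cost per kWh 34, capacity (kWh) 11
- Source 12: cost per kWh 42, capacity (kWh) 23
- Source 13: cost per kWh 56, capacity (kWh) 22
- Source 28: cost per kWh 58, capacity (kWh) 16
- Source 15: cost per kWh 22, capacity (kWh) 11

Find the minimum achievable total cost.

Fill from the cheapest supplier first.
Source 15 (22): use full 11 → 108 kWh to go.
Source C (34): use full 11 → 97 kWh to go.
Take 23 from Source 12 at 42 → need 74 more.
Source K (46): use full 19 → 55 kWh to go.
Source 21 at 54: take all 20 kWh → 35 still needed.
Source 13 (56): use full 22 → 13 kWh to go.
Source 28 at 58: take 13 of its 16 → requirement met.
Cost = 11×22 + 11×34 + 23×42 + 19×46 + 20×54 + 22×56 + 13×58 = 5522.

5522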